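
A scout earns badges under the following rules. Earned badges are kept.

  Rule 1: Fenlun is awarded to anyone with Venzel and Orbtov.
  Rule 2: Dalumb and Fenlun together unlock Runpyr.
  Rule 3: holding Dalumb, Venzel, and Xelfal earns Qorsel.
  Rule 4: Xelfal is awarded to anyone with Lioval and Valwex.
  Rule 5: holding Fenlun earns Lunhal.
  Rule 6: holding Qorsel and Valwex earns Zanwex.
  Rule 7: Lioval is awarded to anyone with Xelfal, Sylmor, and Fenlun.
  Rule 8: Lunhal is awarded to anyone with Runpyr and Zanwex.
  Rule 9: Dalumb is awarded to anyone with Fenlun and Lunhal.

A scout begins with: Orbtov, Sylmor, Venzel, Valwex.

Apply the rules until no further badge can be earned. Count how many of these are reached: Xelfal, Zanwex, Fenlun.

With Venzel and Orbtov, Fenlun is earned (Rule 1).
Xelfal would need Lioval and Valwex (Rule 4), but Lioval is never earned.
Zanwex would need Qorsel and Valwex (Rule 6), but Qorsel is never earned.
Fenlun: reached.
Reached: Fenlun — 1 of the 3.

1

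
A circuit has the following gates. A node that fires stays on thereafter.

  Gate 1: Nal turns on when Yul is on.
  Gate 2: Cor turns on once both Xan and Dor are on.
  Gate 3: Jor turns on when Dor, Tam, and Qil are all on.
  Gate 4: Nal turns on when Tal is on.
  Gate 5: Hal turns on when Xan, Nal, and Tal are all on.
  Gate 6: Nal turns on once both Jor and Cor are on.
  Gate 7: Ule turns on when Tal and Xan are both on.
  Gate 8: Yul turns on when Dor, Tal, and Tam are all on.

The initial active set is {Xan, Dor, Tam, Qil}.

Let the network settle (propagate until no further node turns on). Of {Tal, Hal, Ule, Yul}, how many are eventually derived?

No rule produces Tal, and it is not given.
Hal would need Xan, Nal, and Tal (Gate 5), but Tal never turns on.
Ule would need Tal and Xan (Gate 7), but Tal never turns on.
Yul would need Dor, Tal, and Tam (Gate 8), but Tal never turns on.
None of the 4 are reached.

0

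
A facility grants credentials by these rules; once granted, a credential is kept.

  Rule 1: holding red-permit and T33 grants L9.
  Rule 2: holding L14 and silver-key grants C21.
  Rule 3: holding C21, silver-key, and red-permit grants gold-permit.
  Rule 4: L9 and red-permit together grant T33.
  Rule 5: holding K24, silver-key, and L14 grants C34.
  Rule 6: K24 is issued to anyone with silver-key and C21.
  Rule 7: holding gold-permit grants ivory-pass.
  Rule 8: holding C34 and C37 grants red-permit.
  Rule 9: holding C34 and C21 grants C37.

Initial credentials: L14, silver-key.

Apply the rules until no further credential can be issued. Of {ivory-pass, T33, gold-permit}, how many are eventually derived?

Holding L14 and silver-key grants C21 (Rule 2).
Holding silver-key and C21 grants K24 (Rule 6).
Holding K24, silver-key, and L14 grants C34 (Rule 5).
Holding C34 and C21 grants C37 (Rule 9).
Holding C34 and C37 grants red-permit (Rule 8).
Holding C21, silver-key, and red-permit grants gold-permit (Rule 3).
Holding gold-permit grants ivory-pass (Rule 7).
ivory-pass: reached.
T33 would need L9 and red-permit (Rule 4), but L9 is never granted.
gold-permit: reached.
Reached: ivory-pass and gold-permit — 2 of the 3.

2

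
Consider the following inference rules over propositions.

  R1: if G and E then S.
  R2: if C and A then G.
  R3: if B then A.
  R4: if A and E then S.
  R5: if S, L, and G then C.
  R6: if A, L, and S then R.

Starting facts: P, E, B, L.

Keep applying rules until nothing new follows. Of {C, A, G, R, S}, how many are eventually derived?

3

B holds, so A follows (R3).
From A and E, R4 gives S.
A, L, and S hold, so R follows (R6).
C would need S, L, and G (R5), but G is never established.
A: reached.
G would need C and A (R2), but C is never established.
R: reached.
S: reached.
Reached: A, R, and S — 3 of the 5.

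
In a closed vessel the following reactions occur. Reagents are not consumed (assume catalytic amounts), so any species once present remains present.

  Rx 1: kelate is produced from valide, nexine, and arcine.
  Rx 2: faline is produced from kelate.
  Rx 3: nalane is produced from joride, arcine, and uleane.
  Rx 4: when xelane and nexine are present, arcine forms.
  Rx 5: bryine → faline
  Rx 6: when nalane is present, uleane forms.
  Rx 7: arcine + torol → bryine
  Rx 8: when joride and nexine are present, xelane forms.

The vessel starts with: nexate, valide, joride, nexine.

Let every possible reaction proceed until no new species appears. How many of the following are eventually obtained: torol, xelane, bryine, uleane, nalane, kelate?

2

joride and nexine present → xelane forms (Rx 8).
xelane and nexine present → arcine forms (Rx 4).
valide, nexine, and arcine present → kelate forms (Rx 1).
No rule produces torol, and it is not given.
xelane: reached.
bryine would need arcine and torol (Rx 7), but torol never forms.
uleane would need nalane (Rx 6), but nalane never forms.
nalane would need joride, arcine, and uleane (Rx 3), but uleane never forms.
kelate: reached.
Reached: xelane and kelate — 2 of the 6.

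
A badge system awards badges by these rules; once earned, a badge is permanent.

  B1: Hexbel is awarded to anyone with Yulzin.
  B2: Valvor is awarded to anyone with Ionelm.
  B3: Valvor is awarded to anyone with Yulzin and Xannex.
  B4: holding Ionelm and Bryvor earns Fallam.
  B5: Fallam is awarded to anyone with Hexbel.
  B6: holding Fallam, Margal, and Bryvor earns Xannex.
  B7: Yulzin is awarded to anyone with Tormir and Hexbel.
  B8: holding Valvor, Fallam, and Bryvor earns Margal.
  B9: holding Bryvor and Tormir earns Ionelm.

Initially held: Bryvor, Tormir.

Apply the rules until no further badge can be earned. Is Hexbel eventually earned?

No

Hexbel would need Yulzin (B1), but Yulzin is never earned.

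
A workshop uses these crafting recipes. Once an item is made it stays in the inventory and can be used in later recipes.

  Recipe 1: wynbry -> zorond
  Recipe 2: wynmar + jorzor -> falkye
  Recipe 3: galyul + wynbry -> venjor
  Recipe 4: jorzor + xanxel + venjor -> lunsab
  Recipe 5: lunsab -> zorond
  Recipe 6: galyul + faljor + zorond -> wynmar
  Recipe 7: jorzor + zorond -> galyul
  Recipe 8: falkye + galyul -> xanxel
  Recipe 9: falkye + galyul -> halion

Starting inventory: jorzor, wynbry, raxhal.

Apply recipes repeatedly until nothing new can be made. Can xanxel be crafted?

xanxel would need falkye and galyul (Recipe 8), but falkye is never obtained.

No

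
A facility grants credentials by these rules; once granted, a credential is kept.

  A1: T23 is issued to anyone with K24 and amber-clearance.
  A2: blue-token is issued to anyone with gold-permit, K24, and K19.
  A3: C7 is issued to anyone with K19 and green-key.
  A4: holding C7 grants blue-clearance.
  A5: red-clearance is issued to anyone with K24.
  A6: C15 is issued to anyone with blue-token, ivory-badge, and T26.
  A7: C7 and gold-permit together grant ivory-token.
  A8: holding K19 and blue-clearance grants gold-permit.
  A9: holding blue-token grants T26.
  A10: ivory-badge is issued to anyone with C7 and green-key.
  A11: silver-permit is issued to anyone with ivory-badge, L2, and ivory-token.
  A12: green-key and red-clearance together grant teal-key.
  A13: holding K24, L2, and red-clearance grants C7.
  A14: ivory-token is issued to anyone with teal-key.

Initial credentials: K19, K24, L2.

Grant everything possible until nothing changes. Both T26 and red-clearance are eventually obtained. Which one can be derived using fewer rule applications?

red-clearance: Holding K24 grants red-clearance (A5). [1 rule application]
T26: Holding K24 grants red-clearance (A5). Holding K24, L2, and red-clearance grants C7 (A13). Holding C7 grants blue-clearance (A4). Holding K19 and blue-clearance grants gold-permit (A8). Holding gold-permit, K24, and K19 grants blue-token (A2). Holding blue-token grants T26 (A9). [6 rule applications]
red-clearance needs fewer.

red-clearance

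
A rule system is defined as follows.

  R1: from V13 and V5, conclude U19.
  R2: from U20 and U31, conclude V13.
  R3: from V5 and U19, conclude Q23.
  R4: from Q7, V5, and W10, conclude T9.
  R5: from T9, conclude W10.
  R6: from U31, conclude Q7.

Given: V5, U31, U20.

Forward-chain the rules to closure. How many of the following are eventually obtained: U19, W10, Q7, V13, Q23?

From U20 and U31, R2 gives V13.
U31 holds, so Q7 follows (R6).
From V13 and V5, R1 gives U19.
V5 and U19 hold, so Q23 follows (R3).
U19: reached.
W10 would need T9 (R5), but T9 is never established.
Q7: reached.
V13: reached.
Q23: reached.
Reached: U19, Q7, V13, and Q23 — 4 of the 5.

4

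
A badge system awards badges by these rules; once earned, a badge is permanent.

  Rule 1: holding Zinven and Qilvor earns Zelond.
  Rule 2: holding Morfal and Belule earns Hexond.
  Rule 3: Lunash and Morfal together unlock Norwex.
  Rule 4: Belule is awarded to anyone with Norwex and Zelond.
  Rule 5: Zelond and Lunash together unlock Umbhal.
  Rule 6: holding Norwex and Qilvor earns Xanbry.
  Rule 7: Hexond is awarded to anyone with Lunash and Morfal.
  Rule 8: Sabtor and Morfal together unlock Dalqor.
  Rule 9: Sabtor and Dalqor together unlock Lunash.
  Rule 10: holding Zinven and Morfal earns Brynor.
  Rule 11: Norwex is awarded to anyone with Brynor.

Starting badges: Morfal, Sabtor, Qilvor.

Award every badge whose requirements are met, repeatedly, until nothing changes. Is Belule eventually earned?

No

Belule would need Norwex and Zelond (Rule 4), but Zelond is never earned.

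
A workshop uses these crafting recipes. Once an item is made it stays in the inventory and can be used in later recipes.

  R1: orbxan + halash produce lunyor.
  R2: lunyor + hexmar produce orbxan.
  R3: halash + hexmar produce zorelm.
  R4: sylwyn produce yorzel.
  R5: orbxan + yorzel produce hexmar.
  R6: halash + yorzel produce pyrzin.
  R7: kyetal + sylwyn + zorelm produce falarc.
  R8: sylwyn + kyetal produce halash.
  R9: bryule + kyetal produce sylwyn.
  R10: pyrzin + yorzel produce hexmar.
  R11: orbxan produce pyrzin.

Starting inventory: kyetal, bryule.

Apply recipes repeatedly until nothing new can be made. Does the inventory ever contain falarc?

bryule + kyetal → sylwyn (R9).
sylwyn → yorzel (R4).
Using R8, sylwyn and kyetal make halash.
halash + yorzel → pyrzin (R6).
pyrzin + yorzel → hexmar (R10).
Using R3, halash and hexmar make zorelm.
Using R7, kyetal, sylwyn, and zorelm make falarc.

Yes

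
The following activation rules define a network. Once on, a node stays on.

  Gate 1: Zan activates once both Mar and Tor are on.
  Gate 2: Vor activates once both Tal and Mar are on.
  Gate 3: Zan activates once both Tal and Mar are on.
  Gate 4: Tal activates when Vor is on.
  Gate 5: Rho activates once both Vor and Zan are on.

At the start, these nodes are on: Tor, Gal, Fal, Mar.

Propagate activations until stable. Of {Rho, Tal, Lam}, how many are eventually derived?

Rho would need Vor and Zan (Gate 5), but Vor never turns on.
Tal would need Vor (Gate 4), but Vor never turns on.
No rule produces Lam, and it is not given.
None of the 3 are reached.

0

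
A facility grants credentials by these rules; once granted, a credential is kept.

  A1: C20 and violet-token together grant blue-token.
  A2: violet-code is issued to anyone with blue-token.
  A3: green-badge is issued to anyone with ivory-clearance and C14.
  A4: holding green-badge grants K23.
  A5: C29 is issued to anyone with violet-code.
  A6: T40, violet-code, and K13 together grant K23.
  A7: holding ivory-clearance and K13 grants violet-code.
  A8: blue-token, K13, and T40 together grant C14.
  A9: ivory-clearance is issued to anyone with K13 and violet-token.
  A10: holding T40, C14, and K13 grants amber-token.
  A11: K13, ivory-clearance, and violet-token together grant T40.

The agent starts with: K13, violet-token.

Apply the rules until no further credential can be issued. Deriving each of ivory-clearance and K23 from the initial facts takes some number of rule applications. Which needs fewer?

ivory-clearance: Holding K13 and violet-token grants ivory-clearance (A9). [1 rule application]
K23: Holding K13 and violet-token grants ivory-clearance (A9). Holding K13, ivory-clearance, and violet-token grants T40 (A11). Holding ivory-clearance and K13 grants violet-code (A7). Holding T40, violet-code, and K13 grants K23 (A6). [4 rule applications]
ivory-clearance needs fewer.

ivory-clearance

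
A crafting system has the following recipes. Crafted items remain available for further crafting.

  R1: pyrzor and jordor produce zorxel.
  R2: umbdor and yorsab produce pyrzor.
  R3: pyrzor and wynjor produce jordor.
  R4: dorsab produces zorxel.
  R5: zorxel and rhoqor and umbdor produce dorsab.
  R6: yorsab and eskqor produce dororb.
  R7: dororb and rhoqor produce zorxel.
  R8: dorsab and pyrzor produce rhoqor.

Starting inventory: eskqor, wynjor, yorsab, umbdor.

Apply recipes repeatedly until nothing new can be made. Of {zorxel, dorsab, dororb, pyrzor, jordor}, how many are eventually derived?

4

Using R2, umbdor and yorsab make pyrzor.
Using R6, yorsab and eskqor make dororb.
pyrzor and wynjor → jordor (R3).
pyrzor and jordor → zorxel (R1).
zorxel: reached.
dorsab would need zorxel, rhoqor, and umbdor (R5), but rhoqor is never obtained.
dororb: reached.
pyrzor: reached.
jordor: reached.
Reached: zorxel, dororb, pyrzor, and jordor — 4 of the 5.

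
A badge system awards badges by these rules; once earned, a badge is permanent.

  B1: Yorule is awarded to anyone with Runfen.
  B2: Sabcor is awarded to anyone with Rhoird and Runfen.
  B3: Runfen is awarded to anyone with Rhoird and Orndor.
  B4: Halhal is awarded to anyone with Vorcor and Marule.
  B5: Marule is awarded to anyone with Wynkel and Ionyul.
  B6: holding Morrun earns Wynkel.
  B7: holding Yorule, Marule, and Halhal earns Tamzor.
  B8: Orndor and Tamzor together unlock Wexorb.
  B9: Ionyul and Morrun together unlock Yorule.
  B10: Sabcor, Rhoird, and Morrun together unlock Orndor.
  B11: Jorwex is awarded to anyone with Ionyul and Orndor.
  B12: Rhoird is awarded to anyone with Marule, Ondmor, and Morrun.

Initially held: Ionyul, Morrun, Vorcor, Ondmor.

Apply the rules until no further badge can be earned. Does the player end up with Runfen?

No

Runfen would need Rhoird and Orndor (B3), but Orndor is never earned.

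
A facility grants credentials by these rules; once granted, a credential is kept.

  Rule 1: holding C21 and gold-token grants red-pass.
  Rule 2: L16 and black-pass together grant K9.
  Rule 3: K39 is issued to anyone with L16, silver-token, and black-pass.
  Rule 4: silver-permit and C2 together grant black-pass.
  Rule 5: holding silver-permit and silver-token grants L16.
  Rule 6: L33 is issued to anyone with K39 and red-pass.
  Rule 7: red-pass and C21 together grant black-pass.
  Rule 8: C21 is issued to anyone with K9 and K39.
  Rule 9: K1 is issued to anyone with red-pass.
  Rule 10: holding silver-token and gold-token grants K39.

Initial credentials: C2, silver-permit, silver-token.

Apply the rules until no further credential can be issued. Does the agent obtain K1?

No

K1 would need red-pass (Rule 9), but red-pass is never granted.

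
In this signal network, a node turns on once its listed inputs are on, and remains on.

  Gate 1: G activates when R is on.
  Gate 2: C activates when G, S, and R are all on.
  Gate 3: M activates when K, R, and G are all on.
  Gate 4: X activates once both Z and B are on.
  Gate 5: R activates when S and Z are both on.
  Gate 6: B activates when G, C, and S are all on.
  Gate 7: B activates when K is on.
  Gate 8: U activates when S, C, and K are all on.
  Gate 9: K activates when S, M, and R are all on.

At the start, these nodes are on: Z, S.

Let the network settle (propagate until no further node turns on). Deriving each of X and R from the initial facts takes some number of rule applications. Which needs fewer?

R: Gate 5: S and Z on → R on. [1 rule application]
X: S and Z are on, so R activates (Gate 5). Gate 1: R on → G on. Gate 2: G, S, and R on → C on. Gate 6: G, C, and S on → B on. Gate 4: Z and B on → X on. [5 rule applications]
R needs fewer.

R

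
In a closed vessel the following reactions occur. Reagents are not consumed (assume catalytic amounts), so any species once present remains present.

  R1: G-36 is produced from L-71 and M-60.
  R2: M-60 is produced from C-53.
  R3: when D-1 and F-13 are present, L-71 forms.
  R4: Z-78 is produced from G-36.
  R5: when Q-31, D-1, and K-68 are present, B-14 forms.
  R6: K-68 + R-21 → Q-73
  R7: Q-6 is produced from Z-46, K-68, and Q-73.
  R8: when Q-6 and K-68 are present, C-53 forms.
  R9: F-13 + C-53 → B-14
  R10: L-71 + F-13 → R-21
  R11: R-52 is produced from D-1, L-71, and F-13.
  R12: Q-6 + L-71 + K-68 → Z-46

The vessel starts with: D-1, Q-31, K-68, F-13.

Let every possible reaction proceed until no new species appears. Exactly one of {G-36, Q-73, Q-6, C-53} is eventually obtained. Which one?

Q-73

D-1 and F-13 present → L-71 forms (R3).
L-71 and F-13 present → R-21 forms (R10).
K-68 and R-21 present → Q-73 forms (R6).
C-53 would need Q-6 and K-68 (R8), but Q-6 never forms. Q-6 would need Z-46, K-68, and Q-73 (R7), but Z-46 never forms. G-36 would need L-71 and M-60 (R1), but M-60 never forms.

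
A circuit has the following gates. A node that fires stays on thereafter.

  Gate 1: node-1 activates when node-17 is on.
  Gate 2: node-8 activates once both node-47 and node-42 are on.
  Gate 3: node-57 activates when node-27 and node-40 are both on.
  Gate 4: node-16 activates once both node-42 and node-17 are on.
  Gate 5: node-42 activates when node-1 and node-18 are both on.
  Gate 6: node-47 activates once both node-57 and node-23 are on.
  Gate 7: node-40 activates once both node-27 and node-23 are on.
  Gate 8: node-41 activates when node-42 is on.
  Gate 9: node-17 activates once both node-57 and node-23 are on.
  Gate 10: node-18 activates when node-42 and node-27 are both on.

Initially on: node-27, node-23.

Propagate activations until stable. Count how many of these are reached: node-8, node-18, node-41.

node-8 would need node-47 and node-42 (Gate 2), but node-42 never turns on.
node-18 would need node-42 and node-27 (Gate 10), but node-42 never turns on.
node-41 would need node-42 (Gate 8), but node-42 never turns on.
None of the 3 are reached.

0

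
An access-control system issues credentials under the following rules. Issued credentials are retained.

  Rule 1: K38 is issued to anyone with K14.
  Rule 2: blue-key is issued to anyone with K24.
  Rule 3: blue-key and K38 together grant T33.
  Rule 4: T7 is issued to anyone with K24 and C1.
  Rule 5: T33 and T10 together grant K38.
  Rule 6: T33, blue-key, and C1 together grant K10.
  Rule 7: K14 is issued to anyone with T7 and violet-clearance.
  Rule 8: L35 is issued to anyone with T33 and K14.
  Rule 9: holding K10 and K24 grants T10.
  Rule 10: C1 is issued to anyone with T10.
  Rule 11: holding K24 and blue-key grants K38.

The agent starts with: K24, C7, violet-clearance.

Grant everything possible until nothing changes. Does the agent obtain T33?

Holding K24 grants blue-key (Rule 2).
Holding K24 and blue-key grants K38 (Rule 11).
Holding blue-key and K38 grants T33 (Rule 3).

Yes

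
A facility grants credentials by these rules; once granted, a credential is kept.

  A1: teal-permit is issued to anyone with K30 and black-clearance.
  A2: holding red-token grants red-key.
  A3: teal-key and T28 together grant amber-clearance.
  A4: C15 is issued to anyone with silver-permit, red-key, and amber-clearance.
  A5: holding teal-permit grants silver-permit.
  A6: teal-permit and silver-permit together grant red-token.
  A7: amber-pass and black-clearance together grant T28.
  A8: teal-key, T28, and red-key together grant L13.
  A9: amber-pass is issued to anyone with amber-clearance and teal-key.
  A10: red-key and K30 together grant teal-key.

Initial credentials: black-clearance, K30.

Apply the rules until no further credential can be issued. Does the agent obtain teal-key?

Holding K30 and black-clearance grants teal-permit (A1).
Holding teal-permit grants silver-permit (A5).
Holding teal-permit and silver-permit grants red-token (A6).
Holding red-token grants red-key (A2).
Holding red-key and K30 grants teal-key (A10).

Yes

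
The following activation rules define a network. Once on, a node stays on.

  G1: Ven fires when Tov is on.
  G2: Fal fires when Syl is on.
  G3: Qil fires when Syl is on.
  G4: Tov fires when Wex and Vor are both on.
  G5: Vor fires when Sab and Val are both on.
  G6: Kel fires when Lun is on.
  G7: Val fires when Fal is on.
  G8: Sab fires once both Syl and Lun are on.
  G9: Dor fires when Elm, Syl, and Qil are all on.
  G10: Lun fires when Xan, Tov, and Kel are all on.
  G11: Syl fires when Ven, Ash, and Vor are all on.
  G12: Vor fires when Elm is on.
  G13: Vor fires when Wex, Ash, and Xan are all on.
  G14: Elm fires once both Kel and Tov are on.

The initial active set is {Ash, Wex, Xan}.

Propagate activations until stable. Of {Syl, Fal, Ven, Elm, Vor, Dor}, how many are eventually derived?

Wex, Ash, and Xan are on, so Vor fires (G13).
Wex and Vor are on, so Tov fires (G4).
Tov is on, so Ven fires (G1).
G11: Ven, Ash, and Vor on → Syl on.
G2: Syl on → Fal on.
Syl: reached.
Fal: reached.
Ven: reached.
Elm would need Kel and Tov (G14), but Kel never turns on.
Vor: reached.
Dor would need Elm, Syl, and Qil (G9), but Elm never turns on.
Reached: Syl, Fal, Ven, and Vor — 4 of the 6.

4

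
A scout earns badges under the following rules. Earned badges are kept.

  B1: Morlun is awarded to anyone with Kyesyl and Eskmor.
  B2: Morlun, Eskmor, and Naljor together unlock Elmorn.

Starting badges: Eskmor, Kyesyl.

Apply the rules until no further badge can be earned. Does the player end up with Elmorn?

No

Elmorn would need Morlun, Eskmor, and Naljor (B2), but Naljor is never earned.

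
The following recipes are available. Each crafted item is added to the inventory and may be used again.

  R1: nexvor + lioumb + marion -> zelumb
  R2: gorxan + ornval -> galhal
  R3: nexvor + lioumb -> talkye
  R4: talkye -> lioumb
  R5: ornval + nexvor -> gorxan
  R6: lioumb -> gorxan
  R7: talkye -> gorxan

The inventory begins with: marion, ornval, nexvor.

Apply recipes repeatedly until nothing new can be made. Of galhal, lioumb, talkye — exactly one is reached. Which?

Using R5, ornval and nexvor make gorxan.
gorxan + ornval -> galhal (R2).
talkye would need nexvor and lioumb (R3), but lioumb is never obtained. lioumb would need talkye (R4), but talkye is never obtained.

galhal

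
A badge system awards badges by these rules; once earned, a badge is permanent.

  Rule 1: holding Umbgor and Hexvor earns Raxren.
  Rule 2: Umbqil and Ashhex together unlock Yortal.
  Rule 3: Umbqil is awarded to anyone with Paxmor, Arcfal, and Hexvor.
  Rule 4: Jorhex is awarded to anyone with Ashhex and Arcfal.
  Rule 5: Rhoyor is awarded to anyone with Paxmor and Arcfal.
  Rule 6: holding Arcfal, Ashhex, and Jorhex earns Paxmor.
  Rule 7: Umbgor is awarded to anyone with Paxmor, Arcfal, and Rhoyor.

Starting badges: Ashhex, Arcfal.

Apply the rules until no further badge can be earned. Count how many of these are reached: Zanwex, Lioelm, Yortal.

No rule produces Zanwex, and it is not given.
No rule produces Lioelm, and it is not given.
Yortal would need Umbqil and Ashhex (Rule 2), but Umbqil is never earned.
None of the 3 are reached.

0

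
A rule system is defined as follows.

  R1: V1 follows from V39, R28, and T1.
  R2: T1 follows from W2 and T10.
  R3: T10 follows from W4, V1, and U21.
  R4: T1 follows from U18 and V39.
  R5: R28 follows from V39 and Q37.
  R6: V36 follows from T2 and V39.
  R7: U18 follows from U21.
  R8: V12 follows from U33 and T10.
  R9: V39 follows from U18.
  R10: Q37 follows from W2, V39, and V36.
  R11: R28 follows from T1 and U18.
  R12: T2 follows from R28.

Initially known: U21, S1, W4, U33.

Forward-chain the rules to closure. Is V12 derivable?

U21 holds, so U18 follows (R7).
U18 holds, so V39 follows (R9).
U18 and V39 hold, so T1 follows (R4).
T1 and U18 hold, so R28 follows (R11).
From V39, R28, and T1, R1 gives V1.
W4, V1, and U21 hold, so T10 follows (R3).
From U33 and T10, R8 gives V12.

Yes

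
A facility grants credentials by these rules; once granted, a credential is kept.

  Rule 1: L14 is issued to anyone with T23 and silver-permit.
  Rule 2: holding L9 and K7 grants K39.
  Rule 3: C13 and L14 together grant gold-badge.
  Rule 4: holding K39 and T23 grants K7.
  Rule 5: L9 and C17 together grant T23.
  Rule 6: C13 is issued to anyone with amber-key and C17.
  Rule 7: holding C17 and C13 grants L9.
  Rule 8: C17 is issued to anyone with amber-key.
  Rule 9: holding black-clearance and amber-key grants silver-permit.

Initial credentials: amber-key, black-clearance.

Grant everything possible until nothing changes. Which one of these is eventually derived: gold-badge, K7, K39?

gold-badge

Holding amber-key grants C17 (Rule 8).
Holding black-clearance and amber-key grants silver-permit (Rule 9).
Holding amber-key and C17 grants C13 (Rule 6).
Holding C17 and C13 grants L9 (Rule 7).
Holding L9 and C17 grants T23 (Rule 5).
Holding T23 and silver-permit grants L14 (Rule 1).
Holding C13 and L14 grants gold-badge (Rule 3).
K39 would need L9 and K7 (Rule 2), but K7 is never granted. K7 would need K39 and T23 (Rule 4), but K39 is never granted.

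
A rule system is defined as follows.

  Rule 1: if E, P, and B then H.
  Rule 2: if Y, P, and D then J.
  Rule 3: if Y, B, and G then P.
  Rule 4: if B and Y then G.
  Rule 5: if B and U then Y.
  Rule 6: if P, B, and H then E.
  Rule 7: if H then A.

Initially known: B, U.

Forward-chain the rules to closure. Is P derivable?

B and U hold, so Y follows (Rule 5).
From B and Y, Rule 4 gives G.
From Y, B, and G, Rule 3 gives P.

Yes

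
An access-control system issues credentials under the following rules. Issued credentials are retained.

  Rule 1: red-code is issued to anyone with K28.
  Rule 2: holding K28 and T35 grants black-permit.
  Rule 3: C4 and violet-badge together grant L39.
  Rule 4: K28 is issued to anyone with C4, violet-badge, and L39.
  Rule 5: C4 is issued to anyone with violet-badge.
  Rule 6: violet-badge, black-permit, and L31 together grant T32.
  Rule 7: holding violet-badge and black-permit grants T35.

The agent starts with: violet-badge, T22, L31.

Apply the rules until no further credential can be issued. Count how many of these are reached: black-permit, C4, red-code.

Holding violet-badge grants C4 (Rule 5).
Holding C4 and violet-badge grants L39 (Rule 3).
Holding C4, violet-badge, and L39 grants K28 (Rule 4).
Holding K28 grants red-code (Rule 1).
black-permit would need K28 and T35 (Rule 2), but T35 is never granted.
C4: reached.
red-code: reached.
Reached: C4 and red-code — 2 of the 3.

2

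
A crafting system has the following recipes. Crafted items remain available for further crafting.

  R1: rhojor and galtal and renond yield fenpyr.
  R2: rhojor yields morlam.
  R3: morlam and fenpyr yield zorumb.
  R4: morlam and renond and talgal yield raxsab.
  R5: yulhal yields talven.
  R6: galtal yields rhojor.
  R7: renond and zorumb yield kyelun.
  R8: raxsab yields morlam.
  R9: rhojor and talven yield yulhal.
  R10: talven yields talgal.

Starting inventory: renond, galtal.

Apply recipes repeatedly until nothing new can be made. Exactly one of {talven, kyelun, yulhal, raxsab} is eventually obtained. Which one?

kyelun

Using R6, galtal makes rhojor.
rhojor and galtal and renond → fenpyr (R1).
rhojor → morlam (R2).
Using R3, morlam and fenpyr make zorumb.
Using R7, renond and zorumb make kyelun.
talven would need yulhal (R5), but yulhal is never obtained. yulhal would need rhojor and talven (R9), but talven is never obtained. raxsab would need morlam, renond, and talgal (R4), but talgal is never obtained.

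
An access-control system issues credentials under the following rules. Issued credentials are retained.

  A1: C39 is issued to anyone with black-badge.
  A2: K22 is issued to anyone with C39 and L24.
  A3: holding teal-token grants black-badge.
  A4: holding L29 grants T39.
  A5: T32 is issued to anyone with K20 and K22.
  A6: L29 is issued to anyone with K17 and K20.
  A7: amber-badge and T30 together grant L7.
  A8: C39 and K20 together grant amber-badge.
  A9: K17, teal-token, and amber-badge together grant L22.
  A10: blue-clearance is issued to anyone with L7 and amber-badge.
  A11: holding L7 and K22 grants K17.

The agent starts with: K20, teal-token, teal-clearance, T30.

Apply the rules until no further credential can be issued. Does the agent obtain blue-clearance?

Holding teal-token grants black-badge (A3).
Holding black-badge grants C39 (A1).
Holding C39 and K20 grants amber-badge (A8).
Holding amber-badge and T30 grants L7 (A7).
Holding L7 and amber-badge grants blue-clearance (A10).

Yes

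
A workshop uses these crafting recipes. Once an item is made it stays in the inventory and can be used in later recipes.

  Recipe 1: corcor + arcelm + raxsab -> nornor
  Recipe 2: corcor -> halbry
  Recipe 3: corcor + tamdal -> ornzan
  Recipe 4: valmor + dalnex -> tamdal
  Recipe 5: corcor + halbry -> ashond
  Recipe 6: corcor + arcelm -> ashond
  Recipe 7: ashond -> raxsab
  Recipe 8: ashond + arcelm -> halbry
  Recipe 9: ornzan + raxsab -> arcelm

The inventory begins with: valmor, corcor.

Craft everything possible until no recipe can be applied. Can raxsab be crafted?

Using Recipe 2, corcor makes halbry.
Using Recipe 5, corcor and halbry make ashond.
ashond -> raxsab (Recipe 7).

Yes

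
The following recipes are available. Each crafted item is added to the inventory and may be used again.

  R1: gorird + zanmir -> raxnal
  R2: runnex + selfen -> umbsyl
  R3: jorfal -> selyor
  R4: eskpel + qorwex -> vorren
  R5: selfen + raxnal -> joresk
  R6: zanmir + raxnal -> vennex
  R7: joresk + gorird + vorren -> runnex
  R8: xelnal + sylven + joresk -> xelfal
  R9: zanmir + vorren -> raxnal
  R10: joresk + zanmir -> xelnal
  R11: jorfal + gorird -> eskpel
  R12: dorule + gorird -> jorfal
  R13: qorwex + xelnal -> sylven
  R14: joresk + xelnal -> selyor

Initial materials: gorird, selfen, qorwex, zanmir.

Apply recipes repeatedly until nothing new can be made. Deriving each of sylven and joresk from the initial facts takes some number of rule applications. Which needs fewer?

joresk

joresk: Using R1, gorird and zanmir make raxnal. selfen + raxnal -> joresk (R5). [2 rule applications]
sylven: Using R1, gorird and zanmir make raxnal. selfen + raxnal -> joresk (R5). Using R10, joresk and zanmir make xelnal. qorwex + xelnal -> sylven (R13). [4 rule applications]
joresk needs fewer.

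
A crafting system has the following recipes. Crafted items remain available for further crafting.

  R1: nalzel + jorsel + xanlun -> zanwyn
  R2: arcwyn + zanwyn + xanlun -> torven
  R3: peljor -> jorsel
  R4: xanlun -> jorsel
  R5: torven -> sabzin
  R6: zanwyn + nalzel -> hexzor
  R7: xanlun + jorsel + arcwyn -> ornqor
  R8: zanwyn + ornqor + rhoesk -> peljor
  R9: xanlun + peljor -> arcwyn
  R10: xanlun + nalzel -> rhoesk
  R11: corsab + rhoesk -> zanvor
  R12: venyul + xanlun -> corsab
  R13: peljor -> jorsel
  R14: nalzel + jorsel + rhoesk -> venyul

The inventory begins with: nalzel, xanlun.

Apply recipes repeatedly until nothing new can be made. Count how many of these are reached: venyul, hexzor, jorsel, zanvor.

Using R10, xanlun and nalzel make rhoesk.
Using R4, xanlun makes jorsel.
nalzel + jorsel + xanlun -> zanwyn (R1).
nalzel + jorsel + rhoesk -> venyul (R14).
Using R12, venyul and xanlun make corsab.
Using R6, zanwyn and nalzel make hexzor.
Using R11, corsab and rhoesk make zanvor.
venyul: reached.
hexzor: reached.
jorsel: reached.
zanvor: reached.
All 4 are reached.

4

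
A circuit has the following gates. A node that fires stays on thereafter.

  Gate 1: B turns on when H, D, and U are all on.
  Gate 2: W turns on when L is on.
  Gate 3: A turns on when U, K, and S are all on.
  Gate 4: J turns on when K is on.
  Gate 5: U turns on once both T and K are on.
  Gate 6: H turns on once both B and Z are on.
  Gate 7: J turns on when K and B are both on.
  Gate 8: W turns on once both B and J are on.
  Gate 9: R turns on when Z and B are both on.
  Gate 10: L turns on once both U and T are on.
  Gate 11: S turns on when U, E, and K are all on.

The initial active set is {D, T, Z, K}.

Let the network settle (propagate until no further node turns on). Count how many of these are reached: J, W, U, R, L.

T and K are on, so U turns on (Gate 5).
K is on, so J turns on (Gate 4).
U and T are on, so L turns on (Gate 10).
Gate 2: L on → W on.
J: reached.
W: reached.
U: reached.
R would need Z and B (Gate 9), but B never turns on.
L: reached.
Reached: J, W, U, and L — 4 of the 5.

4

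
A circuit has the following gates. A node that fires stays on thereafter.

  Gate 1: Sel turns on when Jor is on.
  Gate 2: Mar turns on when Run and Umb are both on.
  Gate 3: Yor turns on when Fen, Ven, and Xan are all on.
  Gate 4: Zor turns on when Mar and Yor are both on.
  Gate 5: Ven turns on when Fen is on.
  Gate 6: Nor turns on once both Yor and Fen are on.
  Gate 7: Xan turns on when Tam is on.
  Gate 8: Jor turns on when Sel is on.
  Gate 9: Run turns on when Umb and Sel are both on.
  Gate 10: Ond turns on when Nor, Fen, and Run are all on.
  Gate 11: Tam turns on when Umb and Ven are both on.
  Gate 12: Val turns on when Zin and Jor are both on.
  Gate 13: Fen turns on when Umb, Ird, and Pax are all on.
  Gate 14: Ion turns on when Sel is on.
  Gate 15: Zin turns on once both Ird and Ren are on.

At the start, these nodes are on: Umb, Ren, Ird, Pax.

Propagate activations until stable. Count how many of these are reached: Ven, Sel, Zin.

2

Ird and Ren are on, so Zin turns on (Gate 15).
Umb, Ird, and Pax are on, so Fen turns on (Gate 13).
Gate 5: Fen on → Ven on.
Ven: reached.
Sel would need Jor (Gate 1), but Jor never turns on.
Zin: reached.
Reached: Ven and Zin — 2 of the 3.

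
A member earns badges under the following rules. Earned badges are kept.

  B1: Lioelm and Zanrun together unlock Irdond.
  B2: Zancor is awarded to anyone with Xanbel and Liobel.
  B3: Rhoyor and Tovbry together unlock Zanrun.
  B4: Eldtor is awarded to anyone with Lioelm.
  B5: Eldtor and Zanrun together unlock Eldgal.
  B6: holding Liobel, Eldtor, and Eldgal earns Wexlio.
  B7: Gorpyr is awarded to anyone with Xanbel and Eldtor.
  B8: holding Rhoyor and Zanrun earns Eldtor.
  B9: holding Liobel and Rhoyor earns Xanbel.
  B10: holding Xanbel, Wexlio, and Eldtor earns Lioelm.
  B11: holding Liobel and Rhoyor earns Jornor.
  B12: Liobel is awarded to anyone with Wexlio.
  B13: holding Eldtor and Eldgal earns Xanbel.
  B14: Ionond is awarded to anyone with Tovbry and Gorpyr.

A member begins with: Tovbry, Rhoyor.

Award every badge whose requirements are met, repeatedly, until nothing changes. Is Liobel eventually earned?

No

Liobel would need Wexlio (B12), but Wexlio is never earned.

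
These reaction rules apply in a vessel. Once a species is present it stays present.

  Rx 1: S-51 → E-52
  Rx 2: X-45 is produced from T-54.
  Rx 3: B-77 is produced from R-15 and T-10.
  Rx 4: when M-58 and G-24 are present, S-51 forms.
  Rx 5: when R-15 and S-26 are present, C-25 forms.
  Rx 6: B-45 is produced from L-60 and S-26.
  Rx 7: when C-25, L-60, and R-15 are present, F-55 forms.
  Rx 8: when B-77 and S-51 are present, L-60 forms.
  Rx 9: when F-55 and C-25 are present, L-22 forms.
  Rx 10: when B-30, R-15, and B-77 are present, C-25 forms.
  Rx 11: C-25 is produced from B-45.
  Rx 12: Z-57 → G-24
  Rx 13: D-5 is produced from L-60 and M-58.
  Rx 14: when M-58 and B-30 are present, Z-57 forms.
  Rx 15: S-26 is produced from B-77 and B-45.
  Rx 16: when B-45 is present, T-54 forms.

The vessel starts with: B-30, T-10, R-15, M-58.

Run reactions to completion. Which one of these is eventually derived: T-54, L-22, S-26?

L-22

M-58 and B-30 present → Z-57 forms (Rx 14).
R-15 and T-10 present → B-77 forms (Rx 3).
B-30, R-15, and B-77 present → C-25 forms (Rx 10).
Z-57 present → G-24 forms (Rx 12).
M-58 and G-24 present → S-51 forms (Rx 4).
B-77 and S-51 present → L-60 forms (Rx 8).
C-25, L-60, and R-15 present → F-55 forms (Rx 7).
F-55 and C-25 present → L-22 forms (Rx 9).
S-26 would need B-77 and B-45 (Rx 15), but B-45 never forms. T-54 would need B-45 (Rx 16), but B-45 never forms.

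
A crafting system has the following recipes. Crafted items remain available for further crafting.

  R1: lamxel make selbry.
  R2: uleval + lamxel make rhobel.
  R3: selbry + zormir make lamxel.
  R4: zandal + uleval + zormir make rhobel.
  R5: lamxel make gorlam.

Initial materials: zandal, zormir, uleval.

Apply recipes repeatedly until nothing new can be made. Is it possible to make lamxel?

lamxel would need selbry and zormir (R3), but selbry is never obtained.

No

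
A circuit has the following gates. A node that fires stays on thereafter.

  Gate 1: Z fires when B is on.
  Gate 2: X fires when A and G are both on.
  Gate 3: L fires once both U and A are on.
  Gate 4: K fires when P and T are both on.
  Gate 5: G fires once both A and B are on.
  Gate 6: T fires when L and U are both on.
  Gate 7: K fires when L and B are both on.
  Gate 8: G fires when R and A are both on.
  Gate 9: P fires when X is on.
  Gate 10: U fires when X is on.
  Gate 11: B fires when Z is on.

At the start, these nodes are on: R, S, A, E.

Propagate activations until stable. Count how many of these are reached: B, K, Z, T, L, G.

4

Gate 8: R and A on → G on.
A and G are on, so X fires (Gate 2).
X is on, so U fires (Gate 10).
Gate 9: X on → P on.
Gate 3: U and A on → L on.
L and U are on, so T fires (Gate 6).
Gate 4: P and T on → K on.
B would need Z (Gate 11), but Z never turns on.
K: reached.
Z would need B (Gate 1), but B never turns on.
T: reached.
L: reached.
G: reached.
Reached: K, T, L, and G — 4 of the 6.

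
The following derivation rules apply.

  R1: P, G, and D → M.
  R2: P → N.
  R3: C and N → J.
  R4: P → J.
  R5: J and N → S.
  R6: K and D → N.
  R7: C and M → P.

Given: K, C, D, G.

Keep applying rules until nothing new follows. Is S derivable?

From K and D, R6 gives N.
From C and N, R3 gives J.
J and N hold, so S follows (R5).

Yes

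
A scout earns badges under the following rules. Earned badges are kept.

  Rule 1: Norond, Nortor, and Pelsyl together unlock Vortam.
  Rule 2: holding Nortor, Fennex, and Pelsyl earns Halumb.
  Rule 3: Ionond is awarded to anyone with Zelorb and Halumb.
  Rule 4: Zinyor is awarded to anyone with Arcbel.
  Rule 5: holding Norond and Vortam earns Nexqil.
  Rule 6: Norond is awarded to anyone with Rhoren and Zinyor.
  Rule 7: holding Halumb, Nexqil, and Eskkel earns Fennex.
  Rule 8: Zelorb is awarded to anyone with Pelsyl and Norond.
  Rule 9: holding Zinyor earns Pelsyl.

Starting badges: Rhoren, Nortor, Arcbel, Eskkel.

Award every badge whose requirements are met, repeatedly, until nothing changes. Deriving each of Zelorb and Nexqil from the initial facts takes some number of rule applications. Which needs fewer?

Zelorb: With Arcbel, Zinyor is earned (Rule 4). With Rhoren and Zinyor, Norond is earned (Rule 6). With Zinyor, Pelsyl is earned (Rule 9). With Pelsyl and Norond, Zelorb is earned (Rule 8). [4 rule applications]
Nexqil: With Arcbel, Zinyor is earned (Rule 4). With Rhoren and Zinyor, Norond is earned (Rule 6). With Zinyor, Pelsyl is earned (Rule 9). With Norond, Nortor, and Pelsyl, Vortam is earned (Rule 1). With Norond and Vortam, Nexqil is earned (Rule 5). [5 rule applications]
Zelorb needs fewer.

Zelorb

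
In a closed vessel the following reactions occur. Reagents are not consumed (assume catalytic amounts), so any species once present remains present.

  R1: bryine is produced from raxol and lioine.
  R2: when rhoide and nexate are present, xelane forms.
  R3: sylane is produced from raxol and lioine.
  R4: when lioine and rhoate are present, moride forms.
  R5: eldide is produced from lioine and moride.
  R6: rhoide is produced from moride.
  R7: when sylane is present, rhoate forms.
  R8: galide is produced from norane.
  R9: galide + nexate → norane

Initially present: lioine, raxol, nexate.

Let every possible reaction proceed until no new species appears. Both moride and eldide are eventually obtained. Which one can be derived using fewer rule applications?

moride

moride: raxol and lioine present → sylane forms (R3). sylane present → rhoate forms (R7). lioine and rhoate present → moride forms (R4). [3 rule applications]
eldide: raxol and lioine present → sylane forms (R3). sylane present → rhoate forms (R7). lioine and rhoate present → moride forms (R4). lioine and moride present → eldide forms (R5). [4 rule applications]
moride needs fewer.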